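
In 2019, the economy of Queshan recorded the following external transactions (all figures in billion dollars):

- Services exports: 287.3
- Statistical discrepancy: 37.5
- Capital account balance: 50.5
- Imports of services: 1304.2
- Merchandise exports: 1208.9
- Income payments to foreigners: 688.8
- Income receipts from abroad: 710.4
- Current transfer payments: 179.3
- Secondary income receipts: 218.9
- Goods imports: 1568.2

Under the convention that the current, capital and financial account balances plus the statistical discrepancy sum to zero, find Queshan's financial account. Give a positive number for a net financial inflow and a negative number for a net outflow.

1227.0

Goods balance = 1208.9 - 1568.2 = -359.3
Services balance = 287.3 - 1304.2 = -1016.9
Trade balance (goods + services) = -359.3 + (-1016.9) = -1376.2
Net primary income = 710.4 - 688.8 = 21.6
Net secondary income = 218.9 - 179.3 = 39.6
Current account = -1376.2 + 21.6 + 39.6 = -1315.0
Financial account = -(-1315.0 + 50.5 + 37.5) = 1227.0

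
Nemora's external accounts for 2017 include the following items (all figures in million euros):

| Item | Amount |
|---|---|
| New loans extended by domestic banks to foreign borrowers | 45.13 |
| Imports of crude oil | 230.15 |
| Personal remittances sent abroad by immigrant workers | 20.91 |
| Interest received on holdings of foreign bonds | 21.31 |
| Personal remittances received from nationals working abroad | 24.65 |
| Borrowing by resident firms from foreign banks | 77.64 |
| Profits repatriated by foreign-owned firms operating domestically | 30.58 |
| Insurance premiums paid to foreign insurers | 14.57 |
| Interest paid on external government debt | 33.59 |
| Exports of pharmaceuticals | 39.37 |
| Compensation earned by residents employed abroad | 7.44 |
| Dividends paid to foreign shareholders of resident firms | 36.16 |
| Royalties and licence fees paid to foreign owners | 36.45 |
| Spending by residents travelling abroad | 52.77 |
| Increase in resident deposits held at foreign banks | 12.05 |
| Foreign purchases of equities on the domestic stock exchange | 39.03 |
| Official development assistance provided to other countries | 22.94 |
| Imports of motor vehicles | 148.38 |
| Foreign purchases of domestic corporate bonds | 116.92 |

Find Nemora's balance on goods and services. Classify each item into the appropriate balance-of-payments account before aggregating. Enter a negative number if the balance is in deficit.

Goods: -148.38 + 39.37 - 230.15 = -339.16
Services: -14.57 - 36.45 - 52.77 = -103.79
Trade balance = -339.16 + (-103.79) = -442.95
(Excluded from the trade balance — financial account: new loans extended by domestic banks to foreign borrowers 45.13, borrowing by resident firms from foreign banks 77.64, increase in resident deposits held at foreign banks 12.05, foreign purchases of equities on the domestic stock exchange 39.03, foreign purchases of domestic corporate bonds 116.92; secondary income: personal remittances sent abroad by immigrant workers 20.91, personal remittances received from nationals working abroad 24.65, official development assistance provided to other countries 22.94; primary income: interest received on holdings of foreign bonds 21.31, profits repatriated by foreign-owned firms operating domestically 30.58, interest paid on external government debt 33.59, compensation earned by residents employed abroad 7.44, dividends paid to foreign shareholders of resident firms 36.16.)

-442.95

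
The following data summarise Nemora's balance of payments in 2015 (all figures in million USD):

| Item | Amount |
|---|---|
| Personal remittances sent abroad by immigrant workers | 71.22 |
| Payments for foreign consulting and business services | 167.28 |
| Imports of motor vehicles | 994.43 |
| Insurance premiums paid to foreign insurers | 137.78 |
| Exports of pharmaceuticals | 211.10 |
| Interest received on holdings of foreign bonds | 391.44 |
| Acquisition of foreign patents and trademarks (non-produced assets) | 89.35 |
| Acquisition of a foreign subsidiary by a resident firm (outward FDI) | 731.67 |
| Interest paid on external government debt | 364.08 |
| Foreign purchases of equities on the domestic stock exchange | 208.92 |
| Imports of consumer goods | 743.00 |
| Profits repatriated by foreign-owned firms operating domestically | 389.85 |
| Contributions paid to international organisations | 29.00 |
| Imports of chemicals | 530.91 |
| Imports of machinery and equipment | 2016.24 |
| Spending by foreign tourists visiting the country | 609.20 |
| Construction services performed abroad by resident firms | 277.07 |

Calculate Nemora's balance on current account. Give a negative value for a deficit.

-3954.98

Goods: 211.10 - 2016.24 - 530.91 - 994.43 - 743.00 = -4073.48
Services: 609.20 - 167.28 + 277.07 - 137.78 = 581.21
Primary income: -389.85 + 391.44 - 364.08 = -362.49
Secondary income: -29.00 - 71.22 = -100.22
Current account = (-4073.48) + 581.21 + (-362.49) + (-100.22) = -3954.98
(Excluded from the current account — capital account: acquisition of foreign patents and trademarks (non-produced assets) 89.35; financial account: acquisition of a foreign subsidiary by a resident firm (outward FDI) 731.67, foreign purchases of equities on the domestic stock exchange 208.92.)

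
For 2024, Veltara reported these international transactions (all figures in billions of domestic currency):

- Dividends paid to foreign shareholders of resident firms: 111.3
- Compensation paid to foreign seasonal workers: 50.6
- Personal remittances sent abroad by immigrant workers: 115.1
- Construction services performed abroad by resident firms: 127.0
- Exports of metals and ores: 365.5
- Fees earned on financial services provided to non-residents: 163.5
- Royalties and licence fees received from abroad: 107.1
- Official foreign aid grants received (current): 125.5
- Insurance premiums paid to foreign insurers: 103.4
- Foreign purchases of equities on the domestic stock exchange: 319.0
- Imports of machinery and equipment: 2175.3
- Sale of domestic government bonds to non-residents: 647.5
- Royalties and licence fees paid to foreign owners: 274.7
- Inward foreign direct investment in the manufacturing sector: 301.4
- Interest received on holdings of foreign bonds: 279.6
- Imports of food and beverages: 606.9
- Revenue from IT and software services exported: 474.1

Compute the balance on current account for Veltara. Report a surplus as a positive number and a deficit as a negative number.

Goods: -2175.3 + 365.5 - 606.9 = -2416.7
Services: -103.4 + 107.1 + 127.0 + 474.1 + 163.5 - 274.7 = 493.6
Primary income: 279.6 - 111.3 - 50.6 = 117.7
Secondary income: 125.5 - 115.1 = 10.4
Current account = (-2416.7) + 493.6 + 117.7 + 10.4 = -1795.0
(Excluded from the current account — financial account: foreign purchases of equities on the domestic stock exchange 319.0, sale of domestic government bonds to non-residents 647.5, inward foreign direct investment in the manufacturing sector 301.4.)

-1795.0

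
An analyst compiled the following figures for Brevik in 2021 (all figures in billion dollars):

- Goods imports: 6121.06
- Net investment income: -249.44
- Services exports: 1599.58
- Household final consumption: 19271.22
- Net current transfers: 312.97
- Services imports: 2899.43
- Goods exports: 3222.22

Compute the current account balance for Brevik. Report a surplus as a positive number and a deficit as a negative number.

-4135.16

Goods balance = 3222.22 - 6121.06 = -2898.84
Services balance = 1599.58 - 2899.43 = -1299.85
Trade balance (goods + services) = -2898.84 + (-1299.85) = -4198.69
Net primary income = -249.44
Net secondary income = 312.97
Current account = -4198.69 + (-249.44) + 312.97 = -4135.16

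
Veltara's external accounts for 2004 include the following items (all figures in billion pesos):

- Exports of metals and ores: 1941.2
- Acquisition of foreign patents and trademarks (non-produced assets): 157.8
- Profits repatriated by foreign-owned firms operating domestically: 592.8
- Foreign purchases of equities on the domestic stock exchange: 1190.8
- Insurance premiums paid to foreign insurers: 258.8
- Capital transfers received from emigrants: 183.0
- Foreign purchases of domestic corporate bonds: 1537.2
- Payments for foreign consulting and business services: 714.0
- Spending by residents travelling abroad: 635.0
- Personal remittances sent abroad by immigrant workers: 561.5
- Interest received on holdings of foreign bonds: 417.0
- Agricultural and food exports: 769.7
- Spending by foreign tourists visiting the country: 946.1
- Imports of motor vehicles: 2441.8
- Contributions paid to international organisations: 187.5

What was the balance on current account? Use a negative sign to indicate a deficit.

-1317.4

Goods: 769.7 + 1941.2 - 2441.8 = 269.1
Services: -714.0 - 258.8 + 946.1 - 635.0 = -661.7
Primary income: 417.0 - 592.8 = -175.8
Secondary income: -561.5 - 187.5 = -749.0
Current account = 269.1 + (-661.7) + (-175.8) + (-749.0) = -1317.4
(Excluded from the current account — capital account: acquisition of foreign patents and trademarks (non-produced assets) 157.8, capital transfers received from emigrants 183.0; financial account: foreign purchases of equities on the domestic stock exchange 1190.8, foreign purchases of domestic corporate bonds 1537.2.)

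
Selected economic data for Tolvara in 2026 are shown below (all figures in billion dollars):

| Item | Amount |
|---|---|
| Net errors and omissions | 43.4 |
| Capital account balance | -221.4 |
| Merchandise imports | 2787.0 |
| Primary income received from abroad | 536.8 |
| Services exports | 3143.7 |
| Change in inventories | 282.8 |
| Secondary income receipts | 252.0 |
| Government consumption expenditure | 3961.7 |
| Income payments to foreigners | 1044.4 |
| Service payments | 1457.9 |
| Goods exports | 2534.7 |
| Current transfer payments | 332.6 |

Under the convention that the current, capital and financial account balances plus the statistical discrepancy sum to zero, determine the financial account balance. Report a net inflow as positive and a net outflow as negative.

Goods balance = 2534.7 - 2787.0 = -252.3
Services balance = 3143.7 - 1457.9 = 1685.8
Trade balance (goods + services) = -252.3 + 1685.8 = 1433.5
Net primary income = 536.8 - 1044.4 = -507.6
Net secondary income = 252.0 - 332.6 = -80.6
Current account = 1433.5 + (-507.6) + (-80.6) = 845.3
Financial account = -(845.3 + (-221.4) + 43.4) = -667.3

-667.3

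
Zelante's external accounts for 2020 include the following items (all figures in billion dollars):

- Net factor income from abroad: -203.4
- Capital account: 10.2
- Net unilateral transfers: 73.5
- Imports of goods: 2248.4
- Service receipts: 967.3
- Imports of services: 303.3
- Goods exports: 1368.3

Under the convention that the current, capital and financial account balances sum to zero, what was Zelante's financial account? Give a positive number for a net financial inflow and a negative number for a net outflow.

Goods balance = 1368.3 - 2248.4 = -880.1
Services balance = 967.3 - 303.3 = 664.0
Trade balance (goods + services) = -880.1 + 664.0 = -216.1
Net primary income = -203.4
Net secondary income = 73.5
Current account = -216.1 + (-203.4) + 73.5 = -346.0
Financial account = -(-346.0 + 10.2) = 335.8

335.8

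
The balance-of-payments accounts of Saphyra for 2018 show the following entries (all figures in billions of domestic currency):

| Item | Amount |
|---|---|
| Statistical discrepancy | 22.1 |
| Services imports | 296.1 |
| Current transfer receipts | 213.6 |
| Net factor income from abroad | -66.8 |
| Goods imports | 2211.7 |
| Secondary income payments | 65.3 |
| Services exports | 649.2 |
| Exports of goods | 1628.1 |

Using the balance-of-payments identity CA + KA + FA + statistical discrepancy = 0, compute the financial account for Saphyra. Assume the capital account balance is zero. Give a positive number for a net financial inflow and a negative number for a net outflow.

Goods balance = 1628.1 - 2211.7 = -583.6
Services balance = 649.2 - 296.1 = 353.1
Trade balance (goods + services) = -583.6 + 353.1 = -230.5
Net primary income = -66.8
Net secondary income = 213.6 - 65.3 = 148.3
Current account = -230.5 + (-66.8) + 148.3 = -149.0
Financial account = -(-149.0 + 22.1) = 126.9

126.9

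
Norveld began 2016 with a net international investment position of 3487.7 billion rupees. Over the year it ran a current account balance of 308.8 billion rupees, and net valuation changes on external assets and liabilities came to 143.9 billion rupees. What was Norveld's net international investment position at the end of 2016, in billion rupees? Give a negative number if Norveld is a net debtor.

3940.4

Change in NIIP = current account + net valuation change = 308.8 + 143.9 = 452.7
End-of-year NIIP = 3487.7 + 452.7 = 3940.4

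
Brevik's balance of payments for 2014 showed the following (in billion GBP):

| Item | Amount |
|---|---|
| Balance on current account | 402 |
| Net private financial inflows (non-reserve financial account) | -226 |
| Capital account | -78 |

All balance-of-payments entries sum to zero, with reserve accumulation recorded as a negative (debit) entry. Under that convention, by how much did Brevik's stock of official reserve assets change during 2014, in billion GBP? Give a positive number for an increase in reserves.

Official reserve transactions balance = -(402 + (-78) + (-226)) = -98
An accumulation of reserves is recorded as a debit (negative entry), so the change in the stock of reserves is the negative of that balance.
Change in official reserves = -(-98) = 98

98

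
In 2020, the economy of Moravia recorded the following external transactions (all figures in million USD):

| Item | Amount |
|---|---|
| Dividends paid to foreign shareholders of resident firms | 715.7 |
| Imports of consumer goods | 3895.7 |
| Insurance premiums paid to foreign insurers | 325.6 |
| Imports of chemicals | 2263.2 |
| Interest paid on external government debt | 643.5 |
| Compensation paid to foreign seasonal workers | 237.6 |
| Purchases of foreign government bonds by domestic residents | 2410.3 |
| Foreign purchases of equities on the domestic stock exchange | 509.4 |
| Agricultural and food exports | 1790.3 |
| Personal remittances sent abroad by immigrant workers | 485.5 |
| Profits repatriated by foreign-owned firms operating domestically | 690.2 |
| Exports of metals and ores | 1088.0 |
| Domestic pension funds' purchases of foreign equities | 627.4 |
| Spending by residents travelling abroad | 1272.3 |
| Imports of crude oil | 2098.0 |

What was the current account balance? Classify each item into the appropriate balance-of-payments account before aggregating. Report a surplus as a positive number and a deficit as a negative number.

Goods: 1088.0 - 2263.2 + 1790.3 - 3895.7 - 2098.0 = -5378.6
Services: -325.6 - 1272.3 = -1597.9
Primary income: -237.6 - 690.2 - 715.7 - 643.5 = -2287.0
Secondary income: -485.5
Current account = (-5378.6) + (-1597.9) + (-2287.0) + (-485.5) = -9749.0
(Excluded from the current account — financial account: purchases of foreign government bonds by domestic residents 2410.3, foreign purchases of equities on the domestic stock exchange 509.4, domestic pension funds' purchases of foreign equities 627.4.)

-9749.0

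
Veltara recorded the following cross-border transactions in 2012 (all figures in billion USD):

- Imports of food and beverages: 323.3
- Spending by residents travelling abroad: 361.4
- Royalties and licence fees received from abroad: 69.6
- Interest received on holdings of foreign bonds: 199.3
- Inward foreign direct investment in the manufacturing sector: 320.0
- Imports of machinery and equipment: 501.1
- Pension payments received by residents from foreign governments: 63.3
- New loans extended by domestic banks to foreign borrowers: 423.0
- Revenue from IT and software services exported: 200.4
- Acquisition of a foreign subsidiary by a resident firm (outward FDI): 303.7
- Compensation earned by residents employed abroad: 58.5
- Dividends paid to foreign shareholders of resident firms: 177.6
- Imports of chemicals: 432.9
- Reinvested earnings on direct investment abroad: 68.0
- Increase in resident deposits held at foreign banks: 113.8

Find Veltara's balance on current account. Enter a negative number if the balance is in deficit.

-1137.2

Goods: -432.9 - 501.1 - 323.3 = -1257.3
Services: -361.4 + 69.6 + 200.4 = -91.4
Primary income: -177.6 + 58.5 + 68.0 + 199.3 = 148.2
Secondary income: 63.3
Current account = (-1257.3) + (-91.4) + 148.2 + 63.3 = -1137.2
(Excluded from the current account — financial account: inward foreign direct investment in the manufacturing sector 320.0, new loans extended by domestic banks to foreign borrowers 423.0, acquisition of a foreign subsidiary by a resident firm (outward FDI) 303.7, increase in resident deposits held at foreign banks 113.8.)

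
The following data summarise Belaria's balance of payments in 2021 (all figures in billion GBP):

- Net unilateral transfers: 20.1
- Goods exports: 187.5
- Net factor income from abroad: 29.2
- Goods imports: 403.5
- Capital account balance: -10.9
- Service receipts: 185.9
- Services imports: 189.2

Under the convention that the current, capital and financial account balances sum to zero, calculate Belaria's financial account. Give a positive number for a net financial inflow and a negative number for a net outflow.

180.9

Goods balance = 187.5 - 403.5 = -216.0
Services balance = 185.9 - 189.2 = -3.3
Trade balance (goods + services) = -216.0 + (-3.3) = -219.3
Net primary income = 29.2
Net secondary income = 20.1
Current account = -219.3 + 29.2 + 20.1 = -170.0
Financial account = -(-170.0 + (-10.9)) = 180.9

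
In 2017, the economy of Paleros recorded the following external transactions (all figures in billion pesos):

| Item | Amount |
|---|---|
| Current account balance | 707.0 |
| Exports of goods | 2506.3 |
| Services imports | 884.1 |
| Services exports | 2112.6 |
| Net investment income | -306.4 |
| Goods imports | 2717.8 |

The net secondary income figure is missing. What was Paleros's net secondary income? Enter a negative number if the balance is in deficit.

Current account = goods balance + services balance + net primary income + net secondary income
Sum of the known components = 710.6
Net secondary income = CA - (known components) = 707.0 - 710.6 = -3.6

-3.6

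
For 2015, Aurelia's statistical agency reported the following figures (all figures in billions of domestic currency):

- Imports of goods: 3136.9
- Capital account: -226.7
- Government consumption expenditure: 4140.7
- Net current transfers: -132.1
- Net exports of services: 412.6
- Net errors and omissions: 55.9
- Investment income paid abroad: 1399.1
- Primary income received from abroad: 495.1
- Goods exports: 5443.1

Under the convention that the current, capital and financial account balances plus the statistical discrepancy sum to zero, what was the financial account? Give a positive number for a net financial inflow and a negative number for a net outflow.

Goods balance = 5443.1 - 3136.9 = 2306.2
Services balance = 412.6
Trade balance (goods + services) = 2306.2 + 412.6 = 2718.8
Net primary income = 495.1 - 1399.1 = -904.0
Net secondary income = -132.1
Current account = 2718.8 + (-904.0) + (-132.1) = 1682.7
Financial account = -(1682.7 + (-226.7) + 55.9) = -1511.9

-1511.9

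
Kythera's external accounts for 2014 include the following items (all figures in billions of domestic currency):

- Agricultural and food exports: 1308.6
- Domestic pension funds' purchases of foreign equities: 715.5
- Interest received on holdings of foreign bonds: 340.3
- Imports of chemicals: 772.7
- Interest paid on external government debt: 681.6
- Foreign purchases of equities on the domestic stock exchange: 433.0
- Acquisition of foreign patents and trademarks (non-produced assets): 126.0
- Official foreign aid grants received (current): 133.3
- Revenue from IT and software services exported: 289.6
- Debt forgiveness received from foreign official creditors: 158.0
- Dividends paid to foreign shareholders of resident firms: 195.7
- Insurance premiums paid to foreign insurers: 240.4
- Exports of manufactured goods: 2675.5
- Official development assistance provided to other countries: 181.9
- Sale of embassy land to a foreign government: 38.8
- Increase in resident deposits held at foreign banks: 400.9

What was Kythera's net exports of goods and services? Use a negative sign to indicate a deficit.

3260.6

Goods: -772.7 + 2675.5 + 1308.6 = 3211.4
Services: 289.6 - 240.4 = 49.2
Trade balance = 3211.4 + 49.2 = 3260.6
(Excluded from the trade balance — financial account: domestic pension funds' purchases of foreign equities 715.5, foreign purchases of equities on the domestic stock exchange 433.0, increase in resident deposits held at foreign banks 400.9; primary income: interest received on holdings of foreign bonds 340.3, interest paid on external government debt 681.6, dividends paid to foreign shareholders of resident firms 195.7; capital account: acquisition of foreign patents and trademarks (non-produced assets) 126.0, debt forgiveness received from foreign official creditors 158.0, sale of embassy land to a foreign government 38.8; secondary income: official foreign aid grants received (current) 133.3, official development assistance provided to other countries 181.9.)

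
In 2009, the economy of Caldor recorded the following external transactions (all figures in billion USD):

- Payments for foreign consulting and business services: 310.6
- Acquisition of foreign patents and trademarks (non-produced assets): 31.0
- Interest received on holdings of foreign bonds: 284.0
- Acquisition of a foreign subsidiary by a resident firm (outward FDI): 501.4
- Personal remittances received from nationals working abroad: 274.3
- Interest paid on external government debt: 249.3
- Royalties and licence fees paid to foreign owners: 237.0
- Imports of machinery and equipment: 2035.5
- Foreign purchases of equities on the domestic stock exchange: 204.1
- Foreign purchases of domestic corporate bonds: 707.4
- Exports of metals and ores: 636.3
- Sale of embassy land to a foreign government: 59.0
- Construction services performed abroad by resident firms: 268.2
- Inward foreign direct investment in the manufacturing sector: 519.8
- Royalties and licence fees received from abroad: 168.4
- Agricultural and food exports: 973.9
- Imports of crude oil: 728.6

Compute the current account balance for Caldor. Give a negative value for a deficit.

-955.9

Goods: -728.6 + 973.9 + 636.3 - 2035.5 = -1153.9
Services: -310.6 - 237.0 + 168.4 + 268.2 = -111.0
Primary income: 284.0 - 249.3 = 34.7
Secondary income: 274.3
Current account = (-1153.9) + (-111.0) + 34.7 + 274.3 = -955.9
(Excluded from the current account — capital account: acquisition of foreign patents and trademarks (non-produced assets) 31.0, sale of embassy land to a foreign government 59.0; financial account: acquisition of a foreign subsidiary by a resident firm (outward FDI) 501.4, foreign purchases of equities on the domestic stock exchange 204.1, foreign purchases of domestic corporate bonds 707.4, inward foreign direct investment in the manufacturing sector 519.8.)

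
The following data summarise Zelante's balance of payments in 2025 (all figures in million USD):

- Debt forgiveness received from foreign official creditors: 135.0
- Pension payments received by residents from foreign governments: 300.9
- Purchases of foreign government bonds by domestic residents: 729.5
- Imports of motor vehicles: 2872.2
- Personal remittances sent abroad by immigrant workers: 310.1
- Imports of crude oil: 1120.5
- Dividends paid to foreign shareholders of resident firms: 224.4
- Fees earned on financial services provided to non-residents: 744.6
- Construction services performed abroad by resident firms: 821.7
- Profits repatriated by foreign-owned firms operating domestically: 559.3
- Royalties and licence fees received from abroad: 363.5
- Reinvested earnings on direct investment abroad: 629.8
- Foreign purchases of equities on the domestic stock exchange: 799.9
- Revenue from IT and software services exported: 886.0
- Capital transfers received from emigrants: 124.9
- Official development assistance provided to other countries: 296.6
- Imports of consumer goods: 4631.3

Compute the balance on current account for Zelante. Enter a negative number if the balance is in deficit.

-6267.9

Goods: -1120.5 - 2872.2 - 4631.3 = -8624.0
Services: 363.5 + 886.0 + 821.7 + 744.6 = 2815.8
Primary income: -559.3 + 629.8 - 224.4 = -153.9
Secondary income: -296.6 + 300.9 - 310.1 = -305.8
Current account = (-8624.0) + 2815.8 + (-153.9) + (-305.8) = -6267.9
(Excluded from the current account — capital account: debt forgiveness received from foreign official creditors 135.0, capital transfers received from emigrants 124.9; financial account: purchases of foreign government bonds by domestic residents 729.5, foreign purchases of equities on the domestic stock exchange 799.9.)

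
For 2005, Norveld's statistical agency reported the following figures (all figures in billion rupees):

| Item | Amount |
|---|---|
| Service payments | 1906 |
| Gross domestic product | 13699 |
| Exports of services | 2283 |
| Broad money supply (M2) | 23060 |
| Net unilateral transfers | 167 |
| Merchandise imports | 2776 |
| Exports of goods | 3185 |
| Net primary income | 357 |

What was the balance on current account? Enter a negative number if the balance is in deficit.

Goods balance = 3185 - 2776 = 409
Services balance = 2283 - 1906 = 377
Trade balance (goods + services) = 409 + 377 = 786
Net primary income = 357
Net secondary income = 167
Current account = 786 + 357 + 167 = 1310

1310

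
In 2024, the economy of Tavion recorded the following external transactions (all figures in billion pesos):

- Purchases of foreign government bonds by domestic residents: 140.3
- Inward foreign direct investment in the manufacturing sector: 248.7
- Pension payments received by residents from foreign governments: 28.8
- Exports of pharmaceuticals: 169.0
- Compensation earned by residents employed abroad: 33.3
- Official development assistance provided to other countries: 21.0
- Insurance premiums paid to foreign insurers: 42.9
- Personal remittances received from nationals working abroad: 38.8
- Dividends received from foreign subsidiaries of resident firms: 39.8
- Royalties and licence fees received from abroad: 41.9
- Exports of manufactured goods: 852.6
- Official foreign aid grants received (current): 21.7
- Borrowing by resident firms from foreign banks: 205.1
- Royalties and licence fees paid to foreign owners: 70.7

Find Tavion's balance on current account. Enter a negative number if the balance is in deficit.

Goods: 169.0 + 852.6 = 1021.6
Services: -42.9 + 41.9 - 70.7 = -71.7
Primary income: 33.3 + 39.8 = 73.1
Secondary income: 28.8 - 21.0 + 38.8 + 21.7 = 68.3
Current account = 1021.6 + (-71.7) + 73.1 + 68.3 = 1091.3
(Excluded from the current account — financial account: purchases of foreign government bonds by domestic residents 140.3, inward foreign direct investment in the manufacturing sector 248.7, borrowing by resident firms from foreign banks 205.1.)

1091.3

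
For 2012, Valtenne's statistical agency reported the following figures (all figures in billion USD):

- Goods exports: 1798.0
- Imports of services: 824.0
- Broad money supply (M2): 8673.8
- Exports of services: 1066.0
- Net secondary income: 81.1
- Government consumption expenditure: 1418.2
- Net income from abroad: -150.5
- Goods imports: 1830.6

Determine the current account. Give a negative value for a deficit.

140.0

Goods balance = 1798.0 - 1830.6 = -32.6
Services balance = 1066.0 - 824.0 = 242.0
Trade balance (goods + services) = -32.6 + 242.0 = 209.4
Net primary income = -150.5
Net secondary income = 81.1
Current account = 209.4 + (-150.5) + 81.1 = 140.0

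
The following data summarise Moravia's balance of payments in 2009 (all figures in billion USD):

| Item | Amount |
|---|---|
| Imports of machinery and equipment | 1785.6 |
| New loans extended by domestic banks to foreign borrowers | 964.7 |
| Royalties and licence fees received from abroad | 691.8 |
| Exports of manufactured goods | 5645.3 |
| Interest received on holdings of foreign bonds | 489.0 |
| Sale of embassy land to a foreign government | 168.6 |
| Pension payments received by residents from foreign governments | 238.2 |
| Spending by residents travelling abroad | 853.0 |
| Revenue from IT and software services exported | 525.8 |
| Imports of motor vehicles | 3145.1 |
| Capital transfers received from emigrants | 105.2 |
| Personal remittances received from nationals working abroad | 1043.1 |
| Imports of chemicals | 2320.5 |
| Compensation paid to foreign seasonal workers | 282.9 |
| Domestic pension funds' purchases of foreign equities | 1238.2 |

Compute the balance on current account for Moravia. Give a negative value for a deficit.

Goods: -3145.1 + 5645.3 - 2320.5 - 1785.6 = -1605.9
Services: 525.8 - 853.0 + 691.8 = 364.6
Primary income: -282.9 + 489.0 = 206.1
Secondary income: 1043.1 + 238.2 = 1281.3
Current account = (-1605.9) + 364.6 + 206.1 + 1281.3 = 246.1
(Excluded from the current account — financial account: new loans extended by domestic banks to foreign borrowers 964.7, domestic pension funds' purchases of foreign equities 1238.2; capital account: sale of embassy land to a foreign government 168.6, capital transfers received from emigrants 105.2.)

246.1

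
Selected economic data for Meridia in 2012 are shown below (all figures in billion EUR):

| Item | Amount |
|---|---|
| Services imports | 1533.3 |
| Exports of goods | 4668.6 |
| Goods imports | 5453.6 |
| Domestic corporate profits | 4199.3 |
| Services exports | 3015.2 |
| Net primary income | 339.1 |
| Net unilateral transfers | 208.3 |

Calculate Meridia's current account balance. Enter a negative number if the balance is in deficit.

1244.3

Goods balance = 4668.6 - 5453.6 = -785.0
Services balance = 3015.2 - 1533.3 = 1481.9
Trade balance (goods + services) = -785.0 + 1481.9 = 696.9
Net primary income = 339.1
Net secondary income = 208.3
Current account = 696.9 + 339.1 + 208.3 = 1244.3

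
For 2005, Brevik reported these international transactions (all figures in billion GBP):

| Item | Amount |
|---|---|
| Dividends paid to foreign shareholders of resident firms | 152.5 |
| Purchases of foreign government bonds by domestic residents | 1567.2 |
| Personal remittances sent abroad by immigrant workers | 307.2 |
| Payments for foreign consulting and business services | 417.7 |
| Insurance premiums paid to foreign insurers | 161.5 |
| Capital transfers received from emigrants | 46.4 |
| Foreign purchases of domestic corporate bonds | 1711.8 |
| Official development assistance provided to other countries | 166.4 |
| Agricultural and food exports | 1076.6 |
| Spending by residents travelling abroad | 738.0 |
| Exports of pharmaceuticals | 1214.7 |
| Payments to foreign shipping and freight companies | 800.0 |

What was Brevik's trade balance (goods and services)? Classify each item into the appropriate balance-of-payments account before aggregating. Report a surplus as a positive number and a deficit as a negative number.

174.1

Goods: 1214.7 + 1076.6 = 2291.3
Services: -738.0 - 417.7 - 800.0 - 161.5 = -2117.2
Trade balance = 2291.3 + (-2117.2) = 174.1
(Excluded from the trade balance — primary income: dividends paid to foreign shareholders of resident firms 152.5; financial account: purchases of foreign government bonds by domestic residents 1567.2, foreign purchases of domestic corporate bonds 1711.8; secondary income: personal remittances sent abroad by immigrant workers 307.2, official development assistance provided to other countries 166.4; capital account: capital transfers received from emigrants 46.4.)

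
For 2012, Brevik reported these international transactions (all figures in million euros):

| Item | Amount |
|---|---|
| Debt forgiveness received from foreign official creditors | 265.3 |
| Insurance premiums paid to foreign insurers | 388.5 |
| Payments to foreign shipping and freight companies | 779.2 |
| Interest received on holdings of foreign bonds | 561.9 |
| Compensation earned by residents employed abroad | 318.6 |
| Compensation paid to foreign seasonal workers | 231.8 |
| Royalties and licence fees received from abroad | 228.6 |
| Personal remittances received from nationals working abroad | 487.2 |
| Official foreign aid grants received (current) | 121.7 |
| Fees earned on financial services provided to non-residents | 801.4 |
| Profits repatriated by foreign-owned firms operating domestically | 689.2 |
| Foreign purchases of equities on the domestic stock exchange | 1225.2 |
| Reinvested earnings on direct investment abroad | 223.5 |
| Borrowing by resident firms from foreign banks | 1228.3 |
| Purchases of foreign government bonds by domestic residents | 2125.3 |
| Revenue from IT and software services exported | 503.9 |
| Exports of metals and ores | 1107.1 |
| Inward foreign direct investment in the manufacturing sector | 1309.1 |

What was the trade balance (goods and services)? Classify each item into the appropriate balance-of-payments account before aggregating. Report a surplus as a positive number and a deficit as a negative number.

1473.3

Goods: 1107.1
Services: -388.5 - 779.2 + 801.4 + 228.6 + 503.9 = 366.2
Trade balance = 1107.1 + 366.2 = 1473.3
(Excluded from the trade balance — capital account: debt forgiveness received from foreign official creditors 265.3; primary income: interest received on holdings of foreign bonds 561.9, compensation earned by residents employed abroad 318.6, compensation paid to foreign seasonal workers 231.8, profits repatriated by foreign-owned firms operating domestically 689.2, reinvested earnings on direct investment abroad 223.5; secondary income: personal remittances received from nationals working abroad 487.2, official foreign aid grants received (current) 121.7; financial account: foreign purchases of equities on the domestic stock exchange 1225.2, borrowing by resident firms from foreign banks 1228.3, purchases of foreign government bonds by domestic residents 2125.3, inward foreign direct investment in the manufacturing sector 1309.1.)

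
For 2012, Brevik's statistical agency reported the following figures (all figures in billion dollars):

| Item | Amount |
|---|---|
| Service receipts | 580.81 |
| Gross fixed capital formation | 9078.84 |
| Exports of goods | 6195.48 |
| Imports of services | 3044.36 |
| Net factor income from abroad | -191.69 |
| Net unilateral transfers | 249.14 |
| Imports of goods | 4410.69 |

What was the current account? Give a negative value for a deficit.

Goods balance = 6195.48 - 4410.69 = 1784.79
Services balance = 580.81 - 3044.36 = -2463.55
Trade balance (goods + services) = 1784.79 + (-2463.55) = -678.76
Net primary income = -191.69
Net secondary income = 249.14
Current account = -678.76 + (-191.69) + 249.14 = -621.31

-621.31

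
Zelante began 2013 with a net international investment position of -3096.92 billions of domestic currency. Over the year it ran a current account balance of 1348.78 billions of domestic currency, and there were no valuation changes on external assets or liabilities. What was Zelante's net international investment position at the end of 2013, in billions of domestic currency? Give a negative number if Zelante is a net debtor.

-1748.14

With no valuation effects, change in NIIP = current account = 1348.78
End-of-year NIIP = -3096.92 + 1348.78 = -1748.14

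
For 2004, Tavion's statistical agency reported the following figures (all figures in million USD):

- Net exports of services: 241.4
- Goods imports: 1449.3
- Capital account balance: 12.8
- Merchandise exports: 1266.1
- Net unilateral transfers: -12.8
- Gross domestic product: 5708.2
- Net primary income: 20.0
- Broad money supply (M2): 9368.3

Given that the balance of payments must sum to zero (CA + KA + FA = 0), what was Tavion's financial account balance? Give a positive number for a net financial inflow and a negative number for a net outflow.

Goods balance = 1266.1 - 1449.3 = -183.2
Services balance = 241.4
Trade balance (goods + services) = -183.2 + 241.4 = 58.2
Net primary income = 20.0
Net secondary income = -12.8
Current account = 58.2 + 20.0 + (-12.8) = 65.4
Financial account = -(65.4 + 12.8) = -78.2

-78.2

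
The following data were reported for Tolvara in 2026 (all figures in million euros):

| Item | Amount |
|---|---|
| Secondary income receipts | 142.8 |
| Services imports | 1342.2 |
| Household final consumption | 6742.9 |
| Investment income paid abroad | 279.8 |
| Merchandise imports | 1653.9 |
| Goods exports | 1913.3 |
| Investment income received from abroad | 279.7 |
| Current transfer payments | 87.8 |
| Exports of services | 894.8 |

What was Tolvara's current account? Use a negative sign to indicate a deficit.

-133.1

Goods balance = 1913.3 - 1653.9 = 259.4
Services balance = 894.8 - 1342.2 = -447.4
Trade balance (goods + services) = 259.4 + (-447.4) = -188.0
Net primary income = 279.7 - 279.8 = -0.1
Net secondary income = 142.8 - 87.8 = 55.0
Current account = -188.0 + (-0.1) + 55.0 = -133.1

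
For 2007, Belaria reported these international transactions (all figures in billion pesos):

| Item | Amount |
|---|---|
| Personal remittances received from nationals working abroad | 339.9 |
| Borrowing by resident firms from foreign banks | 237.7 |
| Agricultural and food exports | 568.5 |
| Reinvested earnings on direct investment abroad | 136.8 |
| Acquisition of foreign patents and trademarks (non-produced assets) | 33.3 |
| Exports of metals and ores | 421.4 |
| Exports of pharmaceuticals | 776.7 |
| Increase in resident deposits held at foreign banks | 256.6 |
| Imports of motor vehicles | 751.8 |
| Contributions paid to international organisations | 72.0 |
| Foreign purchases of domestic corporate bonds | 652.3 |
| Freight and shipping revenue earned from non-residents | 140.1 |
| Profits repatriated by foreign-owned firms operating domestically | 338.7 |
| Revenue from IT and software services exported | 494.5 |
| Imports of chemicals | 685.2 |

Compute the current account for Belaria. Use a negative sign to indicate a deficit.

Goods: -685.2 - 751.8 + 568.5 + 421.4 + 776.7 = 329.6
Services: 140.1 + 494.5 = 634.6
Primary income: 136.8 - 338.7 = -201.9
Secondary income: -72.0 + 339.9 = 267.9
Current account = 329.6 + 634.6 + (-201.9) + 267.9 = 1030.2
(Excluded from the current account — financial account: borrowing by resident firms from foreign banks 237.7, increase in resident deposits held at foreign banks 256.6, foreign purchases of domestic corporate bonds 652.3; capital account: acquisition of foreign patents and trademarks (non-produced assets) 33.3.)

1030.2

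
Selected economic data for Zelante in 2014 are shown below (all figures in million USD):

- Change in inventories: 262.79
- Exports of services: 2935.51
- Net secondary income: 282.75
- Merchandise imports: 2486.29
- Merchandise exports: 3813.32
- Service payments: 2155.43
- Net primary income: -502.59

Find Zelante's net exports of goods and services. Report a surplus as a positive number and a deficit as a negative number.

2107.11

Goods balance = 3813.32 - 2486.29 = 1327.03
Services balance = 2935.51 - 2155.43 = 780.08
Trade balance (goods + services) = 1327.03 + 780.08 = 2107.11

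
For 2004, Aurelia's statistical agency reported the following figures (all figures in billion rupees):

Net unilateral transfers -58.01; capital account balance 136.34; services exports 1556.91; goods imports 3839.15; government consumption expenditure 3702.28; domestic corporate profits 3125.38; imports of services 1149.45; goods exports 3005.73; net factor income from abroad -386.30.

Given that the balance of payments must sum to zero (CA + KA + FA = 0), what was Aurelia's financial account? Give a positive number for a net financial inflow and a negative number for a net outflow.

Goods balance = 3005.73 - 3839.15 = -833.42
Services balance = 1556.91 - 1149.45 = 407.46
Trade balance (goods + services) = -833.42 + 407.46 = -425.96
Net primary income = -386.30
Net secondary income = -58.01
Current account = -425.96 + (-386.30) + (-58.01) = -870.27
Financial account = -(-870.27 + 136.34) = 733.93

733.93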